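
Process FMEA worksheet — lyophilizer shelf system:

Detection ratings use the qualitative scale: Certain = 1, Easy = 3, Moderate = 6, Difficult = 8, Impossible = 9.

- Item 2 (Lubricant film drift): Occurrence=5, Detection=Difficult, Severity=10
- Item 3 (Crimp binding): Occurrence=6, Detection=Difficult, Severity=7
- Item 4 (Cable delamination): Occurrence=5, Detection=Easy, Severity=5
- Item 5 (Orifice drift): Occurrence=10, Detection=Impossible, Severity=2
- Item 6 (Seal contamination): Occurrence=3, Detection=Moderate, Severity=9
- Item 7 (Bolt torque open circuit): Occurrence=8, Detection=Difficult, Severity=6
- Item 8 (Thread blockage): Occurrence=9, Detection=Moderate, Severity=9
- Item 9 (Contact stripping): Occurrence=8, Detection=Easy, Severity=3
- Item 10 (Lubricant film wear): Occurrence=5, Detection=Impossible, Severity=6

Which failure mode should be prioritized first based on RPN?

RPN = Severity × Occurrence × Detection:
  Item 2: 10 × 5 × 8 = 400
  Item 3: 7 × 6 × 8 = 336
  Item 4: 5 × 5 × 3 = 75
  Item 5: 2 × 10 × 9 = 180
  Item 6: 9 × 3 × 6 = 162
  Item 7: 6 × 8 × 8 = 384
  Item 8: 9 × 9 × 6 = 486
  Item 9: 3 × 8 × 3 = 72
  Item 10: 6 × 5 × 9 = 270
Highest RPN is 486 → Item 8.

Item 8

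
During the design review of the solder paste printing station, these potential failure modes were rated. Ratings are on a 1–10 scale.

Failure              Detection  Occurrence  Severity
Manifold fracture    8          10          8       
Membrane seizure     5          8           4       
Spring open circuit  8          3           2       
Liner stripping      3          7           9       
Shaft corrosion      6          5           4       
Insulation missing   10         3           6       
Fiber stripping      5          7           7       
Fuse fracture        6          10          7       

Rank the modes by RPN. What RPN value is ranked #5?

RPN = Severity × Occurrence × Detection:
  Manifold fracture: 8 × 10 × 8 = 640
  Membrane seizure: 4 × 8 × 5 = 160
  Spring open circuit: 2 × 3 × 8 = 48
  Liner stripping: 9 × 7 × 3 = 189
  Shaft corrosion: 4 × 5 × 6 = 120
  Insulation missing: 6 × 3 × 10 = 180
  Fiber stripping: 7 × 7 × 5 = 245
  Fuse fracture: 7 × 10 × 6 = 420
Sorted descending: 640, 420, 245, 189, 180, 160, 120, 48.
The fifth-highest RPN is 180 (Insulation missing).

180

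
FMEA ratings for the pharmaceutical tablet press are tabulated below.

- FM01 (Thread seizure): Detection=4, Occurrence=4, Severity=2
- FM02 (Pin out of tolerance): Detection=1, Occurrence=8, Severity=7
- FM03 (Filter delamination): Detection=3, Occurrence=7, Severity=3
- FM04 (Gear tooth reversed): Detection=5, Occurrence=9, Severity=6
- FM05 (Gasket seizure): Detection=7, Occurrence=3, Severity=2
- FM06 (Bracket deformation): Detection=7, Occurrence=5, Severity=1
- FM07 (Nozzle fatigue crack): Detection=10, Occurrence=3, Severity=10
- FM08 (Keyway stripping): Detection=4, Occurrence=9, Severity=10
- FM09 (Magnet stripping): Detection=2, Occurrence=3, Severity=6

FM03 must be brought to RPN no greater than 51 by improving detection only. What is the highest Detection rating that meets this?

FM03: S=3, O=7, D=3 → current RPN = 63.
Fixed product = 21. Need 21 × D ≤ 51, so D ≤ 51/21 = 2.43.
Maximum integer Detection rating = 2 (gives RPN 42; D=3 would give 63 > 51).

2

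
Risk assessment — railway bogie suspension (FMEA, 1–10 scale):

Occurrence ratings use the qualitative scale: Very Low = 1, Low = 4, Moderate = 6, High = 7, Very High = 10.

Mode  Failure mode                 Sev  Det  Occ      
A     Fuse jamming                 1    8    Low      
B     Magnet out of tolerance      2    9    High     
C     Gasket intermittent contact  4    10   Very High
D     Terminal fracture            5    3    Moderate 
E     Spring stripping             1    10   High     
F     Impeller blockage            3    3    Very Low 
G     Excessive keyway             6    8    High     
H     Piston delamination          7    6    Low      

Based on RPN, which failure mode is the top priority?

C

RPN = Severity × Occurrence × Detection:
  A: 1 × 4 × 8 = 32
  B: 2 × 7 × 9 = 126
  C: 4 × 10 × 10 = 400
  D: 5 × 6 × 3 = 90
  E: 1 × 7 × 10 = 70
  F: 3 × 1 × 3 = 9
  G: 6 × 7 × 8 = 336
  H: 7 × 4 × 6 = 168
Highest RPN is 400 → C.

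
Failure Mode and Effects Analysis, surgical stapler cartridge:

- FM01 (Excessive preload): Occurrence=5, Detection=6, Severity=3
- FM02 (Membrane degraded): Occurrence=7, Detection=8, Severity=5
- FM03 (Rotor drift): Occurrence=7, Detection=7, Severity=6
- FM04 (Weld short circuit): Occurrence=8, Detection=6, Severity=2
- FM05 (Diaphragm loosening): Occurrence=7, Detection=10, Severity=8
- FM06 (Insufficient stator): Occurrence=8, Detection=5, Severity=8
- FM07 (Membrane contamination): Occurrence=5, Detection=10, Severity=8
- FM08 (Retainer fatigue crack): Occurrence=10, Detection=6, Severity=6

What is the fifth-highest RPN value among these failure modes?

294

RPN = Severity × Occurrence × Detection:
  FM01: 3 × 5 × 6 = 90
  FM02: 5 × 7 × 8 = 280
  FM03: 6 × 7 × 7 = 294
  FM04: 2 × 8 × 6 = 96
  FM05: 8 × 7 × 10 = 560
  FM06: 8 × 8 × 5 = 320
  FM07: 8 × 5 × 10 = 400
  FM08: 6 × 10 × 6 = 360
Sorted descending: 560, 400, 360, 320, 294, 280, 96, 90.
The fifth-highest RPN is 294 (FM03).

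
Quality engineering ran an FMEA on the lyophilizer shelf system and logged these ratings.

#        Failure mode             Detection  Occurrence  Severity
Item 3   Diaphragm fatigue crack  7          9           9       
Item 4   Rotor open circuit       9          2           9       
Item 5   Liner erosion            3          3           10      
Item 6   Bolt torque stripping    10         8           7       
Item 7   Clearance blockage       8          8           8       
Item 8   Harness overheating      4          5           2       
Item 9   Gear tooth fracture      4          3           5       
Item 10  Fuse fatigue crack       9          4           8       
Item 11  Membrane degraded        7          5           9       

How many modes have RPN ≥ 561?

1

RPN = Severity × Occurrence × Detection:
  Item 3: 9 × 9 × 7 = 567
  Item 4: 9 × 2 × 9 = 162
  Item 5: 10 × 3 × 3 = 90
  Item 6: 7 × 8 × 10 = 560
  Item 7: 8 × 8 × 8 = 512
  Item 8: 2 × 5 × 4 = 40
  Item 9: 5 × 3 × 4 = 60
  Item 10: 8 × 4 × 9 = 288
  Item 11: 9 × 5 × 7 = 315
Modes with RPN ≥ 561: Item 3 (567) → 1.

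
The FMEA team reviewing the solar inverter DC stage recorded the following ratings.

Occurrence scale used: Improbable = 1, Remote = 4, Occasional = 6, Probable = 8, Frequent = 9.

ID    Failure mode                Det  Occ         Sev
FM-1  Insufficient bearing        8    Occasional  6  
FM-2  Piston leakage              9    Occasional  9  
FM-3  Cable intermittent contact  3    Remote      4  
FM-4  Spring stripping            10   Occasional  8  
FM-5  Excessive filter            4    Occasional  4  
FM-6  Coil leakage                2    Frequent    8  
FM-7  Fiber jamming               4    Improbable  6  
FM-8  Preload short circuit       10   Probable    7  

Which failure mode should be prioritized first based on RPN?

FM-8

RPN = Severity × Occurrence × Detection:
  FM-1: 6 × 6 × 8 = 288
  FM-2: 9 × 6 × 9 = 486
  FM-3: 4 × 4 × 3 = 48
  FM-4: 8 × 6 × 10 = 480
  FM-5: 4 × 6 × 4 = 96
  FM-6: 8 × 9 × 2 = 144
  FM-7: 6 × 1 × 4 = 24
  FM-8: 7 × 8 × 10 = 560
Highest RPN is 560 → FM-8.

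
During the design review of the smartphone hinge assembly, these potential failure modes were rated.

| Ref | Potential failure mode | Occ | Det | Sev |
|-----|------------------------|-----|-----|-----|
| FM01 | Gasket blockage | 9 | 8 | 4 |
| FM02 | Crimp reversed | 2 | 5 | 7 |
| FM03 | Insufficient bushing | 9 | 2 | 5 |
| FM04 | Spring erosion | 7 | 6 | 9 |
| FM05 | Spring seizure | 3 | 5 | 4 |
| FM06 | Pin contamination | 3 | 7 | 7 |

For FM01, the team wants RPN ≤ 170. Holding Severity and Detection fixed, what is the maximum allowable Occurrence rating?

FM01: S=4, O=9, D=8 → current RPN = 288.
Fixed product = 32. Need 32 × O ≤ 170, so O ≤ 170/32 = 5.31.
Maximum integer Occurrence rating = 5 (gives RPN 160; O=6 would give 192 > 170).

5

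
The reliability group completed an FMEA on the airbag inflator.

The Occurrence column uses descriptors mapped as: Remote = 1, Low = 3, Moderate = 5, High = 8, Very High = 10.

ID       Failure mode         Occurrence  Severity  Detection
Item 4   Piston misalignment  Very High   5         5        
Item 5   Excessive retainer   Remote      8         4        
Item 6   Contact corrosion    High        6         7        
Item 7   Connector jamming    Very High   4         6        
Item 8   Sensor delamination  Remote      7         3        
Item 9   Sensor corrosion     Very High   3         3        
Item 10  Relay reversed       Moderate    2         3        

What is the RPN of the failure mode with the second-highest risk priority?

250

RPN = Severity × Occurrence × Detection:
  Item 4: 5 × 10 × 5 = 250
  Item 5: 8 × 1 × 4 = 32
  Item 6: 6 × 8 × 7 = 336
  Item 7: 4 × 10 × 6 = 240
  Item 8: 7 × 1 × 3 = 21
  Item 9: 3 × 10 × 3 = 90
  Item 10: 2 × 5 × 3 = 30
Sorted descending: 336, 250, 240, 90, 32, 30, 21.
The second-highest RPN is 250 (Item 4).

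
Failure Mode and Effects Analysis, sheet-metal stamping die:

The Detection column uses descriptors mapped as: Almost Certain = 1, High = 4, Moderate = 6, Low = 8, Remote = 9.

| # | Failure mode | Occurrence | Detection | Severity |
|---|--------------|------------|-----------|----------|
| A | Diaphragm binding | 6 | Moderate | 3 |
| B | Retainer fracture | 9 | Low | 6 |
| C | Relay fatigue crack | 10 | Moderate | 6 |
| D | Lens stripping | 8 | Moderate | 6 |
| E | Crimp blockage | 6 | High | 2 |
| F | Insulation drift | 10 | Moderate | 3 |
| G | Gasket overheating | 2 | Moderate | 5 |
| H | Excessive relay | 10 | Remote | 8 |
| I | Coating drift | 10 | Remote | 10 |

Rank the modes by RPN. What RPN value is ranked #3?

432

RPN = Severity × Occurrence × Detection:
  A: 3 × 6 × 6 = 108
  B: 6 × 9 × 8 = 432
  C: 6 × 10 × 6 = 360
  D: 6 × 8 × 6 = 288
  E: 2 × 6 × 4 = 48
  F: 3 × 10 × 6 = 180
  G: 5 × 2 × 6 = 60
  H: 8 × 10 × 9 = 720
  I: 10 × 10 × 9 = 900
Sorted descending: 900, 720, 432, 360, 288, 180, 108, 60, 48.
The third-highest RPN is 432 (B).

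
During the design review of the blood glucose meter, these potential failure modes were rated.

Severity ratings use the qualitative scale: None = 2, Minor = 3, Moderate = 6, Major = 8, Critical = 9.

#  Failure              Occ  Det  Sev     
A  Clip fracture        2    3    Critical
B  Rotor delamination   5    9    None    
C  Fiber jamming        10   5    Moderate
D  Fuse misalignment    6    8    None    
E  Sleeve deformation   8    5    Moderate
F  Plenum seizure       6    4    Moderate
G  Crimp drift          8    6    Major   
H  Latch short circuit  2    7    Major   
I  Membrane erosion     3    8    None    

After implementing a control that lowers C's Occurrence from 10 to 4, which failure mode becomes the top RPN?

G

RPN = Severity × Occurrence × Detection:
  A: 9 × 2 × 3 = 54
  B: 2 × 5 × 9 = 90
  C: 6 × 10 × 5 = 300
  D: 2 × 6 × 8 = 96
  E: 6 × 8 × 5 = 240
  F: 6 × 6 × 4 = 144
  G: 8 × 8 × 6 = 384
  H: 8 × 2 × 7 = 112
  I: 2 × 3 × 8 = 48
After action: C → 6 × 4 × 5 = 120.
Revised RPNs: G=384, E=240, F=144, C=120, H=112, D=96, B=90, A=54, I=48.
Highest is now G (384).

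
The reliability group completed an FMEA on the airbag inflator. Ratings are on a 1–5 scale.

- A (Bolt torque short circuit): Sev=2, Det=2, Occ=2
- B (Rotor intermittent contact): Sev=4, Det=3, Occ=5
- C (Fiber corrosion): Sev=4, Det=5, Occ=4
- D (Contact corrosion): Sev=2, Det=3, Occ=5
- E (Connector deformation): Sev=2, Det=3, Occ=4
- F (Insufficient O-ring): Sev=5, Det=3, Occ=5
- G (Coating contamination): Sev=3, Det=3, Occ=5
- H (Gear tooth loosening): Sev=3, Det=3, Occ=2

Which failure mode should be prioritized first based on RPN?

C

RPN = Severity × Occurrence × Detection:
  A: 2 × 2 × 2 = 8
  B: 4 × 5 × 3 = 60
  C: 4 × 4 × 5 = 80
  D: 2 × 5 × 3 = 30
  E: 2 × 4 × 3 = 24
  F: 5 × 5 × 3 = 75
  G: 3 × 5 × 3 = 45
  H: 3 × 2 × 3 = 18
Highest RPN is 80 → C.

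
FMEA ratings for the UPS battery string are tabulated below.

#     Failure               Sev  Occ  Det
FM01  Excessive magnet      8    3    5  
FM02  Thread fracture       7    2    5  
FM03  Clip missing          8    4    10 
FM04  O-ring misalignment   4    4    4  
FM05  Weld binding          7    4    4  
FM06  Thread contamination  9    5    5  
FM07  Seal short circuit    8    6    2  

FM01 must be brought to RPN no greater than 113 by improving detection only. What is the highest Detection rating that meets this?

4

FM01: S=8, O=3, D=5 → current RPN = 120.
Fixed product = 24. Need 24 × D ≤ 113, so D ≤ 113/24 = 4.71.
Maximum integer Detection rating = 4 (gives RPN 96; D=5 would give 120 > 113).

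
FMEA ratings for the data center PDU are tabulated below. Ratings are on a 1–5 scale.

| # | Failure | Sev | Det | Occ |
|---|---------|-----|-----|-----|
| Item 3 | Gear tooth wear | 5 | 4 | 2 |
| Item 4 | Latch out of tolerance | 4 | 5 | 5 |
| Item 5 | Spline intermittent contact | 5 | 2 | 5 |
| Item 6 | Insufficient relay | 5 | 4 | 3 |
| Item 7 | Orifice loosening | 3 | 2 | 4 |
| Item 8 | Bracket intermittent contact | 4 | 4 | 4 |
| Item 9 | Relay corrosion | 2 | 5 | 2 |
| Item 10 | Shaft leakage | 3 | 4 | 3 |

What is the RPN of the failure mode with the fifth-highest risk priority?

40

RPN = Severity × Occurrence × Detection:
  Item 3: 5 × 2 × 4 = 40
  Item 4: 4 × 5 × 5 = 100
  Item 5: 5 × 5 × 2 = 50
  Item 6: 5 × 3 × 4 = 60
  Item 7: 3 × 4 × 2 = 24
  Item 8: 4 × 4 × 4 = 64
  Item 9: 2 × 2 × 5 = 20
  Item 10: 3 × 3 × 4 = 36
Sorted descending: 100, 64, 60, 50, 40, 36, 24, 20.
The fifth-highest RPN is 40 (Item 3).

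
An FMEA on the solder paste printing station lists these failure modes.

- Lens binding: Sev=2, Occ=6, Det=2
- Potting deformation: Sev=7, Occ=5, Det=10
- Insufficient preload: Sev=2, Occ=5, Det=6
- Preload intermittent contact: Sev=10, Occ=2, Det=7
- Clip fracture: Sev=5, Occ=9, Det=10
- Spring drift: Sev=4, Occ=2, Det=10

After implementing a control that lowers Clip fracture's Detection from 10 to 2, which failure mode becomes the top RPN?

RPN = Severity × Occurrence × Detection:
  Lens binding: 2 × 6 × 2 = 24
  Potting deformation: 7 × 5 × 10 = 350
  Insufficient preload: 2 × 5 × 6 = 60
  Preload intermittent contact: 10 × 2 × 7 = 140
  Clip fracture: 5 × 9 × 10 = 450
  Spring drift: 4 × 2 × 10 = 80
After action: Clip fracture → 5 × 9 × 2 = 90.
Revised RPNs: Potting deformation=350, Preload intermittent contact=140, Clip fracture=90, Spring drift=80, Insufficient preload=60, Lens binding=24.
Highest is now Potting deformation (350).

Potting deformation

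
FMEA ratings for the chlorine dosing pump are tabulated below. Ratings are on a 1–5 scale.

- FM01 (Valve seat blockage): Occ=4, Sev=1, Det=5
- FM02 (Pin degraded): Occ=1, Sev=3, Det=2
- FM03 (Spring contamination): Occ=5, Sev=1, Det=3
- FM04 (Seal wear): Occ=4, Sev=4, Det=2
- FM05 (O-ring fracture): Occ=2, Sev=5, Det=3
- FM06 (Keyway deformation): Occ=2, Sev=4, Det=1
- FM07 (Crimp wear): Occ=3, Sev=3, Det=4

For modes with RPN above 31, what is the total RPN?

RPN = Severity × Occurrence × Detection:
  FM01: 1 × 4 × 5 = 20
  FM02: 3 × 1 × 2 = 6
  FM03: 1 × 5 × 3 = 15
  FM04: 4 × 4 × 2 = 32
  FM05: 5 × 2 × 3 = 30
  FM06: 4 × 2 × 1 = 8
  FM07: 3 × 3 × 4 = 36
RPN > 31: FM04 (32), FM07 (36).
Sum: 32 + 36 = 68.

68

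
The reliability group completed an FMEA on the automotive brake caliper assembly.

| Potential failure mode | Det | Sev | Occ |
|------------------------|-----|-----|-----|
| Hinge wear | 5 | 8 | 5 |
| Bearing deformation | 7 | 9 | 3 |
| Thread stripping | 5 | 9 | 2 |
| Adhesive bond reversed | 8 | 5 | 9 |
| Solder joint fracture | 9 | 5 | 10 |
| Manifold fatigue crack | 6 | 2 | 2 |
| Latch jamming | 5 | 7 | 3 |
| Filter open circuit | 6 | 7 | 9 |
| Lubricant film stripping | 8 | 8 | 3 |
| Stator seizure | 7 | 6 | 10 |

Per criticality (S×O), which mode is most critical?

Filter open circuit

Criticality = Severity × Occurrence:
  Hinge wear: 8 × 5 = 40
  Bearing deformation: 9 × 3 = 27
  Thread stripping: 9 × 2 = 18
  Adhesive bond reversed: 5 × 9 = 45
  Solder joint fracture: 5 × 10 = 50
  Manifold fatigue crack: 2 × 2 = 4
  Latch jamming: 7 × 3 = 21
  Filter open circuit: 7 × 9 = 63
  Lubricant film stripping: 8 × 3 = 24
  Stator seizure: 6 × 10 = 60
Highest criticality is 63 → Filter open circuit.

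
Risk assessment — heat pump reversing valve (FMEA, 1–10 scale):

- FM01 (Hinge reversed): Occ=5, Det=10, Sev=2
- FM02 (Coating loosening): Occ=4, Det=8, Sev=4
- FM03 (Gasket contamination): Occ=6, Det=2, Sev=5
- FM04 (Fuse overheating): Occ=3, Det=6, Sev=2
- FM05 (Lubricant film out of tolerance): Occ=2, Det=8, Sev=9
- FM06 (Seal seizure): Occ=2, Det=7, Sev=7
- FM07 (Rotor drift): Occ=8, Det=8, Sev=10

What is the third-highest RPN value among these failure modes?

RPN = Severity × Occurrence × Detection:
  FM01: 2 × 5 × 10 = 100
  FM02: 4 × 4 × 8 = 128
  FM03: 5 × 6 × 2 = 60
  FM04: 2 × 3 × 6 = 36
  FM05: 9 × 2 × 8 = 144
  FM06: 7 × 2 × 7 = 98
  FM07: 10 × 8 × 8 = 640
Sorted descending: 640, 144, 128, 100, 98, 60, 36.
The third-highest RPN is 128 (FM02).

128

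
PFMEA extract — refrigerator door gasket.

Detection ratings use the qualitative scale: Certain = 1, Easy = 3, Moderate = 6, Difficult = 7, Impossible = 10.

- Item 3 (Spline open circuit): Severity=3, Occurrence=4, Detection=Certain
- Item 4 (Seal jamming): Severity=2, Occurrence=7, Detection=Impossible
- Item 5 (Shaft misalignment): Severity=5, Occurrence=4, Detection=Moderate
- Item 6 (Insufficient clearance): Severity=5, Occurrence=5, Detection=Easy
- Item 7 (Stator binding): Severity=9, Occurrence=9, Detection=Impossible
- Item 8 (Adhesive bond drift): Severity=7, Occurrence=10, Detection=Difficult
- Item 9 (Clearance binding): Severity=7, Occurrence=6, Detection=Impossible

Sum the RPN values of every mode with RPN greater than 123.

RPN = Severity × Occurrence × Detection:
  Item 3: 3 × 4 × 1 = 12
  Item 4: 2 × 7 × 10 = 140
  Item 5: 5 × 4 × 6 = 120
  Item 6: 5 × 5 × 3 = 75
  Item 7: 9 × 9 × 10 = 810
  Item 8: 7 × 10 × 7 = 490
  Item 9: 7 × 6 × 10 = 420
RPN > 123: Item 4 (140), Item 7 (810), Item 8 (490), Item 9 (420).
Sum: 140 + 810 + 490 + 420 = 1860.

1860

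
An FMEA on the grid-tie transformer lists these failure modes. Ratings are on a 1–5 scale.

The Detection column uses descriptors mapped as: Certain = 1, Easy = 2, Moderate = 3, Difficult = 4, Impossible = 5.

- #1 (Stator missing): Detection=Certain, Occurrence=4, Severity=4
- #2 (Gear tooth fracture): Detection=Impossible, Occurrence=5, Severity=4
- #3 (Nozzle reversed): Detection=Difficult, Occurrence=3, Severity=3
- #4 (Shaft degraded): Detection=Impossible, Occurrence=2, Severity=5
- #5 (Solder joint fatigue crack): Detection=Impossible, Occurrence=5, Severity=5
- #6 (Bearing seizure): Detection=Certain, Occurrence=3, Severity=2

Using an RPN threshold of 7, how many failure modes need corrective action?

5

RPN = Severity × Occurrence × Detection:
  #1: 4 × 4 × 1 = 16
  #2: 4 × 5 × 5 = 100
  #3: 3 × 3 × 4 = 36
  #4: 5 × 2 × 5 = 50
  #5: 5 × 5 × 5 = 125
  #6: 2 × 3 × 1 = 6
Modes with RPN ≥ 7: #1 (16), #2 (100), #3 (36), #4 (50), #5 (125) → 5.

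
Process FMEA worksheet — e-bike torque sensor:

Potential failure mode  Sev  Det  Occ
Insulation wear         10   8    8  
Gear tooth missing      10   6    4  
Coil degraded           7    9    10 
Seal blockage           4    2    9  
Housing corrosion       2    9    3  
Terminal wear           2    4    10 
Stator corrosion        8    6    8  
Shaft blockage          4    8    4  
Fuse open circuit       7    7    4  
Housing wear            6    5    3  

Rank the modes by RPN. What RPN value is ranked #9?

RPN = Severity × Occurrence × Detection:
  Insulation wear: 10 × 8 × 8 = 640
  Gear tooth missing: 10 × 4 × 6 = 240
  Coil degraded: 7 × 10 × 9 = 630
  Seal blockage: 4 × 9 × 2 = 72
  Housing corrosion: 2 × 3 × 9 = 54
  Terminal wear: 2 × 10 × 4 = 80
  Stator corrosion: 8 × 8 × 6 = 384
  Shaft blockage: 4 × 4 × 8 = 128
  Fuse open circuit: 7 × 4 × 7 = 196
  Housing wear: 6 × 3 × 5 = 90
Sorted descending: 640, 630, 384, 240, 196, 128, 90, 80, 72, 54.
The 9th-highest RPN is 72 (Seal blockage).

72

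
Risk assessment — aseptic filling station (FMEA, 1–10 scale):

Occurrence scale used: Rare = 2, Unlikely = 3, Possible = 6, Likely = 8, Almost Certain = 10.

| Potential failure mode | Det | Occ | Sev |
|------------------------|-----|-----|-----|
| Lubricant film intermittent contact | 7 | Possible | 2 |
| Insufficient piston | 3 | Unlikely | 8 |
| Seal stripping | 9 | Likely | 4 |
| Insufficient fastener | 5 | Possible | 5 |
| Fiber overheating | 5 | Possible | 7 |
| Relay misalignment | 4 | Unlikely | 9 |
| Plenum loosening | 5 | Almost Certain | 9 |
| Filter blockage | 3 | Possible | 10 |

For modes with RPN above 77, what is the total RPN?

1470

RPN = Severity × Occurrence × Detection:
  Lubricant film intermittent contact: 2 × 6 × 7 = 84
  Insufficient piston: 8 × 3 × 3 = 72
  Seal stripping: 4 × 8 × 9 = 288
  Insufficient fastener: 5 × 6 × 5 = 150
  Fiber overheating: 7 × 6 × 5 = 210
  Relay misalignment: 9 × 3 × 4 = 108
  Plenum loosening: 9 × 10 × 5 = 450
  Filter blockage: 10 × 6 × 3 = 180
RPN > 77: Lubricant film intermittent contact (84), Seal stripping (288), Insufficient fastener (150), Fiber overheating (210), Relay misalignment (108), Plenum loosening (450), Filter blockage (180).
Sum: 84 + 288 + 150 + 210 + 108 + 450 + 180 = 1470.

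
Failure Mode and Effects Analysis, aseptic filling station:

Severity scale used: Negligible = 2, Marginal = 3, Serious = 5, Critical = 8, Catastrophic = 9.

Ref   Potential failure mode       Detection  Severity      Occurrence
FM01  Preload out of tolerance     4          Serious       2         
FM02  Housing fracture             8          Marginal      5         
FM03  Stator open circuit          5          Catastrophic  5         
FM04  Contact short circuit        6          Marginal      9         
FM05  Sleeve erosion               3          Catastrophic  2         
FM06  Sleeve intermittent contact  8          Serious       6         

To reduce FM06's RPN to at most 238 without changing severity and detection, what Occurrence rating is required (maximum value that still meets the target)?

5

FM06: S=5, O=6, D=8 → current RPN = 240.
Fixed product = 40. Need 40 × O ≤ 238, so O ≤ 238/40 = 5.95.
Maximum integer Occurrence rating = 5 (gives RPN 200; O=6 would give 240 > 238).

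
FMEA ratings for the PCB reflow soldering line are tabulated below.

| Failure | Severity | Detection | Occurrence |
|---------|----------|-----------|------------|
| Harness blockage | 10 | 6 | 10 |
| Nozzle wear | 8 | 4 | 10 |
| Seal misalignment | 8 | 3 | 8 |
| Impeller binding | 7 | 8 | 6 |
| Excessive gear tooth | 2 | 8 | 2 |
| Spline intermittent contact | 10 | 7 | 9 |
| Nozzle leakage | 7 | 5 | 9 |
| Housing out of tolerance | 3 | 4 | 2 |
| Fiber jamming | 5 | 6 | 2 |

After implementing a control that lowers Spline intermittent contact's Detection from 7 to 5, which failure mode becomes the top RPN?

Harness blockage

RPN = Severity × Occurrence × Detection:
  Harness blockage: 10 × 10 × 6 = 600
  Nozzle wear: 8 × 10 × 4 = 320
  Seal misalignment: 8 × 8 × 3 = 192
  Impeller binding: 7 × 6 × 8 = 336
  Excessive gear tooth: 2 × 2 × 8 = 32
  Spline intermittent contact: 10 × 9 × 7 = 630
  Nozzle leakage: 7 × 9 × 5 = 315
  Housing out of tolerance: 3 × 2 × 4 = 24
  Fiber jamming: 5 × 2 × 6 = 60
After action: Spline intermittent contact → 10 × 9 × 5 = 450.
Revised RPNs: Harness blockage=600, Spline intermittent contact=450, Impeller binding=336, Nozzle wear=320, Nozzle leakage=315, Seal misalignment=192, Fiber jamming=60, Excessive gear tooth=32, Housing out of tolerance=24.
Highest is now Harness blockage (600).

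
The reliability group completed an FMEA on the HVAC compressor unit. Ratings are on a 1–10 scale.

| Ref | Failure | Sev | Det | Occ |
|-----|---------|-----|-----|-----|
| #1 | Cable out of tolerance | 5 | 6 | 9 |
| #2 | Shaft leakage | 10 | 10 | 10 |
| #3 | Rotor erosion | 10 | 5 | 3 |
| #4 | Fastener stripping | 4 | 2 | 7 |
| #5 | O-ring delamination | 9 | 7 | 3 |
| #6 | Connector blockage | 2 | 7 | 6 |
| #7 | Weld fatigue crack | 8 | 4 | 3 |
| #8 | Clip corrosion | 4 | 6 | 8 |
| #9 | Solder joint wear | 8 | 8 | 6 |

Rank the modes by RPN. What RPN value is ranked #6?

150

RPN = Severity × Occurrence × Detection:
  #1: 5 × 9 × 6 = 270
  #2: 10 × 10 × 10 = 1000
  #3: 10 × 3 × 5 = 150
  #4: 4 × 7 × 2 = 56
  #5: 9 × 3 × 7 = 189
  #6: 2 × 6 × 7 = 84
  #7: 8 × 3 × 4 = 96
  #8: 4 × 8 × 6 = 192
  #9: 8 × 6 × 8 = 384
Sorted descending: 1000, 384, 270, 192, 189, 150, 96, 84, 56.
The sixth-highest RPN is 150 (#3).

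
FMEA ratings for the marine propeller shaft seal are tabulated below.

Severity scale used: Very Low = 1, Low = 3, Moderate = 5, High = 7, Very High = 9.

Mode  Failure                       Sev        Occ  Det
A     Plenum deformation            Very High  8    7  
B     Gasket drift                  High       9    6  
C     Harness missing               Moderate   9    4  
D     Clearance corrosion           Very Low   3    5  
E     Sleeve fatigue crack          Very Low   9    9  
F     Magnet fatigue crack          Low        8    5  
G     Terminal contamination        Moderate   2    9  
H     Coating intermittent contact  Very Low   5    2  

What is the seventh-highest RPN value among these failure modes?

RPN = Severity × Occurrence × Detection:
  A: 9 × 8 × 7 = 504
  B: 7 × 9 × 6 = 378
  C: 5 × 9 × 4 = 180
  D: 1 × 3 × 5 = 15
  E: 1 × 9 × 9 = 81
  F: 3 × 8 × 5 = 120
  G: 5 × 2 × 9 = 90
  H: 1 × 5 × 2 = 10
Sorted descending: 504, 378, 180, 120, 90, 81, 15, 10.
The seventh-highest RPN is 15 (D).

15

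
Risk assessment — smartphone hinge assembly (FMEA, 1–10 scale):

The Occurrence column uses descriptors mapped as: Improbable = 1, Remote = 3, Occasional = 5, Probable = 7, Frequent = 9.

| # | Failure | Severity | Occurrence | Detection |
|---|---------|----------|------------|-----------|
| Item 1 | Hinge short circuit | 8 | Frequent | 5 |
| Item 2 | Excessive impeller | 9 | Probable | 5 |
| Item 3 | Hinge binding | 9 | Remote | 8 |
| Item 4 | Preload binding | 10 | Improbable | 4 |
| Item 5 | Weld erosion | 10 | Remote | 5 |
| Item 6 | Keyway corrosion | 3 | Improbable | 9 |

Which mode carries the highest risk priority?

Item 1

RPN = Severity × Occurrence × Detection:
  Item 1: 8 × 9 × 5 = 360
  Item 2: 9 × 7 × 5 = 315
  Item 3: 9 × 3 × 8 = 216
  Item 4: 10 × 1 × 4 = 40
  Item 5: 10 × 3 × 5 = 150
  Item 6: 3 × 1 × 9 = 27
Highest RPN is 360 → Item 1.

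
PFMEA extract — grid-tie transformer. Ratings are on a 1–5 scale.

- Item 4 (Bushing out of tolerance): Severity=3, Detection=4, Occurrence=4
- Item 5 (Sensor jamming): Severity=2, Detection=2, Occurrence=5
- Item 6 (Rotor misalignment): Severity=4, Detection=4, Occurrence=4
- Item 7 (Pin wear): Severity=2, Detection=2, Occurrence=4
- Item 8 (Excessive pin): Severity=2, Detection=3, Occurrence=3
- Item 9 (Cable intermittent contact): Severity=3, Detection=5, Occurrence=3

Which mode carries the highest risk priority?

Item 6

RPN = Severity × Occurrence × Detection:
  Item 4: 3 × 4 × 4 = 48
  Item 5: 2 × 5 × 2 = 20
  Item 6: 4 × 4 × 4 = 64
  Item 7: 2 × 4 × 2 = 16
  Item 8: 2 × 3 × 3 = 18
  Item 9: 3 × 3 × 5 = 45
Highest RPN is 64 → Item 6.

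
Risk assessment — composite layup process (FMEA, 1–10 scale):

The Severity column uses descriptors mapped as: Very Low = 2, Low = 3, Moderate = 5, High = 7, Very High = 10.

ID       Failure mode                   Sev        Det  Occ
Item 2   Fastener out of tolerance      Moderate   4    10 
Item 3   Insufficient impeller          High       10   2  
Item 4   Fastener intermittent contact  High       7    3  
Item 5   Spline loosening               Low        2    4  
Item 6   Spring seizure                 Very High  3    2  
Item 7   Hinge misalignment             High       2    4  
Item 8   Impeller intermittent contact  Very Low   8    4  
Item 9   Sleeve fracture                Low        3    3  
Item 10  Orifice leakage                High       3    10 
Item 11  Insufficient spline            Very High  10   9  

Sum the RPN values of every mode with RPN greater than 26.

1804

RPN = Severity × Occurrence × Detection:
  Item 2: 5 × 10 × 4 = 200
  Item 3: 7 × 2 × 10 = 140
  Item 4: 7 × 3 × 7 = 147
  Item 5: 3 × 4 × 2 = 24
  Item 6: 10 × 2 × 3 = 60
  Item 7: 7 × 4 × 2 = 56
  Item 8: 2 × 4 × 8 = 64
  Item 9: 3 × 3 × 3 = 27
  Item 10: 7 × 10 × 3 = 210
  Item 11: 10 × 9 × 10 = 900
RPN > 26: Item 2 (200), Item 3 (140), Item 4 (147), Item 6 (60), Item 7 (56), Item 8 (64), Item 9 (27), Item 10 (210), Item 11 (900).
Sum: 200 + 140 + 147 + 60 + 56 + 64 + 27 + 210 + 900 = 1804.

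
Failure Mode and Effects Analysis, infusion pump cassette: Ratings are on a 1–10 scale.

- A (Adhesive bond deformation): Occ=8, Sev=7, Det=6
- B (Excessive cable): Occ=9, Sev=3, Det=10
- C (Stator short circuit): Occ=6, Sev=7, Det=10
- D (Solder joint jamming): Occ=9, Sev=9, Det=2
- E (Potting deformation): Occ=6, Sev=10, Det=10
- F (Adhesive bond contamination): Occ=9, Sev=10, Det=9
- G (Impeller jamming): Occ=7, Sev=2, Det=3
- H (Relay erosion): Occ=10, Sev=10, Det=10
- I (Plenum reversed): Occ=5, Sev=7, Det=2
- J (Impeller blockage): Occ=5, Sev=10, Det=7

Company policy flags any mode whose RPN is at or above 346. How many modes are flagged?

RPN = Severity × Occurrence × Detection:
  A: 7 × 8 × 6 = 336
  B: 3 × 9 × 10 = 270
  C: 7 × 6 × 10 = 420
  D: 9 × 9 × 2 = 162
  E: 10 × 6 × 10 = 600
  F: 10 × 9 × 9 = 810
  G: 2 × 7 × 3 = 42
  H: 10 × 10 × 10 = 1000
  I: 7 × 5 × 2 = 70
  J: 10 × 5 × 7 = 350
Modes with RPN ≥ 346: C (420), E (600), F (810), H (1000), J (350) → 5.

5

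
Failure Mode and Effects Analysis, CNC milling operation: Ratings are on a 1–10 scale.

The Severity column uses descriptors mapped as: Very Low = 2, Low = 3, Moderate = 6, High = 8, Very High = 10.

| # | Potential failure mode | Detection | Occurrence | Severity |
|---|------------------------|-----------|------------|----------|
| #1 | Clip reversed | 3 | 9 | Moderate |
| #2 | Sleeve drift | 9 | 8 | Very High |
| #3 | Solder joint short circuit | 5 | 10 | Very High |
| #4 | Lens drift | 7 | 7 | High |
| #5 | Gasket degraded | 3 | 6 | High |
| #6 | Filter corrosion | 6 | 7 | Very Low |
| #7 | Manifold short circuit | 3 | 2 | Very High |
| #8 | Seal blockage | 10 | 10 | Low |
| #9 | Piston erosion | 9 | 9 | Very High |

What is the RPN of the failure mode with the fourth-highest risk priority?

392

RPN = Severity × Occurrence × Detection:
  #1: 6 × 9 × 3 = 162
  #2: 10 × 8 × 9 = 720
  #3: 10 × 10 × 5 = 500
  #4: 8 × 7 × 7 = 392
  #5: 8 × 6 × 3 = 144
  #6: 2 × 7 × 6 = 84
  #7: 10 × 2 × 3 = 60
  #8: 3 × 10 × 10 = 300
  #9: 10 × 9 × 9 = 810
Sorted descending: 810, 720, 500, 392, 300, 162, 144, 84, 60.
The fourth-highest RPN is 392 (#4).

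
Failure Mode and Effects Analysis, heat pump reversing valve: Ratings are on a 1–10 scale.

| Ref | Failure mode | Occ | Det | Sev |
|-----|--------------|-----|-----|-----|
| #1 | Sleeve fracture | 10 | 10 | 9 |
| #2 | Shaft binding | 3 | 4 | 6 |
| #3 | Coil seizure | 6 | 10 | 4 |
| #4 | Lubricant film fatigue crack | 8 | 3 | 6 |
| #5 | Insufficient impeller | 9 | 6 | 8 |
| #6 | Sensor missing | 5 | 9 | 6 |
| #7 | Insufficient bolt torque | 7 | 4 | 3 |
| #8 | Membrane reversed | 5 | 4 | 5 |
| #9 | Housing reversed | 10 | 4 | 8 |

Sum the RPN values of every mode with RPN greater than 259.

1922

RPN = Severity × Occurrence × Detection:
  #1: 9 × 10 × 10 = 900
  #2: 6 × 3 × 4 = 72
  #3: 4 × 6 × 10 = 240
  #4: 6 × 8 × 3 = 144
  #5: 8 × 9 × 6 = 432
  #6: 6 × 5 × 9 = 270
  #7: 3 × 7 × 4 = 84
  #8: 5 × 5 × 4 = 100
  #9: 8 × 10 × 4 = 320
RPN > 259: #1 (900), #5 (432), #6 (270), #9 (320).
Sum: 900 + 432 + 270 + 320 = 1922.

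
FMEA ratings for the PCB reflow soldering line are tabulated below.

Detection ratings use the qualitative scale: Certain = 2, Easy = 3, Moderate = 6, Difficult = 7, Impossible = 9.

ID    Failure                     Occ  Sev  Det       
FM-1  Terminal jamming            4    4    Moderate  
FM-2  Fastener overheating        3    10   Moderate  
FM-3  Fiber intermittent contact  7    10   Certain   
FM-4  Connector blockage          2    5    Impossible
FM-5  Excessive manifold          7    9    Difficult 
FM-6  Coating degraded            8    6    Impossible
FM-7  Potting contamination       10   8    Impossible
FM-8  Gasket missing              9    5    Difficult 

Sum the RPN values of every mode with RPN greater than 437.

RPN = Severity × Occurrence × Detection:
  FM-1: 4 × 4 × 6 = 96
  FM-2: 10 × 3 × 6 = 180
  FM-3: 10 × 7 × 2 = 140
  FM-4: 5 × 2 × 9 = 90
  FM-5: 9 × 7 × 7 = 441
  FM-6: 6 × 8 × 9 = 432
  FM-7: 8 × 10 × 9 = 720
  FM-8: 5 × 9 × 7 = 315
RPN > 437: FM-5 (441), FM-7 (720).
Sum: 441 + 720 = 1161.

1161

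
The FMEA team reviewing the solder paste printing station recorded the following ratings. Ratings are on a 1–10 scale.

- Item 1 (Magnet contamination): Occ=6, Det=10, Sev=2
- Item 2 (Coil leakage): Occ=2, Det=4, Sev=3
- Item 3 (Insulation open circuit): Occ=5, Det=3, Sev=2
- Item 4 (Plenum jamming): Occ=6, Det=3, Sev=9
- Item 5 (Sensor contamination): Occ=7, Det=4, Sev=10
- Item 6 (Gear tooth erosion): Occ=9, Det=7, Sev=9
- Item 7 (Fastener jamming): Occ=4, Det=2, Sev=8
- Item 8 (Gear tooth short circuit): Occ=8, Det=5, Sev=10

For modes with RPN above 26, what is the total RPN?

RPN = Severity × Occurrence × Detection:
  Item 1: 2 × 6 × 10 = 120
  Item 2: 3 × 2 × 4 = 24
  Item 3: 2 × 5 × 3 = 30
  Item 4: 9 × 6 × 3 = 162
  Item 5: 10 × 7 × 4 = 280
  Item 6: 9 × 9 × 7 = 567
  Item 7: 8 × 4 × 2 = 64
  Item 8: 10 × 8 × 5 = 400
RPN > 26: Item 1 (120), Item 3 (30), Item 4 (162), Item 5 (280), Item 6 (567), Item 7 (64), Item 8 (400).
Sum: 120 + 30 + 162 + 280 + 567 + 64 + 400 = 1623.

1623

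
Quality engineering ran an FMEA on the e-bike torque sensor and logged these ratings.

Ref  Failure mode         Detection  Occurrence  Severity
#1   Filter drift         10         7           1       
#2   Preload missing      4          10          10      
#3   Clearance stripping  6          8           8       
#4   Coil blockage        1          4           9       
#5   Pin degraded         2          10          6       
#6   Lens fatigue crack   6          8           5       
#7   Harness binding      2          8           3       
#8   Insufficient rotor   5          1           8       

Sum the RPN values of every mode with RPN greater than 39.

RPN = Severity × Occurrence × Detection:
  #1: 1 × 7 × 10 = 70
  #2: 10 × 10 × 4 = 400
  #3: 8 × 8 × 6 = 384
  #4: 9 × 4 × 1 = 36
  #5: 6 × 10 × 2 = 120
  #6: 5 × 8 × 6 = 240
  #7: 3 × 8 × 2 = 48
  #8: 8 × 1 × 5 = 40
RPN > 39: #1 (70), #2 (400), #3 (384), #5 (120), #6 (240), #7 (48), #8 (40).
Sum: 70 + 400 + 384 + 120 + 240 + 48 + 40 = 1302.

1302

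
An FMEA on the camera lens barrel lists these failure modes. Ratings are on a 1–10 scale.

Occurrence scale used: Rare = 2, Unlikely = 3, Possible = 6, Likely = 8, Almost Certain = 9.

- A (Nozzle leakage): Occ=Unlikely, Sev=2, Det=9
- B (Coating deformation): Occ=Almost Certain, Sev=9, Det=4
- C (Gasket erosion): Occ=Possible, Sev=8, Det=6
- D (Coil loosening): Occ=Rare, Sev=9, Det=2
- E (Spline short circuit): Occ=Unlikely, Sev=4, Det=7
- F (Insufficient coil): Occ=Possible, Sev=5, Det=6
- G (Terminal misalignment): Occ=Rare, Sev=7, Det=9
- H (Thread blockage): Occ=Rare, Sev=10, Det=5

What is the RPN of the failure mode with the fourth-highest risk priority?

RPN = Severity × Occurrence × Detection:
  A: 2 × 3 × 9 = 54
  B: 9 × 9 × 4 = 324
  C: 8 × 6 × 6 = 288
  D: 9 × 2 × 2 = 36
  E: 4 × 3 × 7 = 84
  F: 5 × 6 × 6 = 180
  G: 7 × 2 × 9 = 126
  H: 10 × 2 × 5 = 100
Sorted descending: 324, 288, 180, 126, 100, 84, 54, 36.
The fourth-highest RPN is 126 (G).

126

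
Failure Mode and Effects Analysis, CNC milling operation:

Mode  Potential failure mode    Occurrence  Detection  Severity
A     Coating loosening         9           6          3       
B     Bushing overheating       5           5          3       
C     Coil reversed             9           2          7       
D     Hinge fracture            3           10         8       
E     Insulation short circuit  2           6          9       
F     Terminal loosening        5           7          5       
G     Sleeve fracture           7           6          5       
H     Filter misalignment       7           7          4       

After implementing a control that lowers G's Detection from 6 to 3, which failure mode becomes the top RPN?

RPN = Severity × Occurrence × Detection:
  A: 3 × 9 × 6 = 162
  B: 3 × 5 × 5 = 75
  C: 7 × 9 × 2 = 126
  D: 8 × 3 × 10 = 240
  E: 9 × 2 × 6 = 108
  F: 5 × 5 × 7 = 175
  G: 5 × 7 × 6 = 210
  H: 4 × 7 × 7 = 196
After action: G → 5 × 7 × 3 = 105.
Revised RPNs: D=240, H=196, F=175, A=162, C=126, E=108, G=105, B=75.
Highest is now D (240).

D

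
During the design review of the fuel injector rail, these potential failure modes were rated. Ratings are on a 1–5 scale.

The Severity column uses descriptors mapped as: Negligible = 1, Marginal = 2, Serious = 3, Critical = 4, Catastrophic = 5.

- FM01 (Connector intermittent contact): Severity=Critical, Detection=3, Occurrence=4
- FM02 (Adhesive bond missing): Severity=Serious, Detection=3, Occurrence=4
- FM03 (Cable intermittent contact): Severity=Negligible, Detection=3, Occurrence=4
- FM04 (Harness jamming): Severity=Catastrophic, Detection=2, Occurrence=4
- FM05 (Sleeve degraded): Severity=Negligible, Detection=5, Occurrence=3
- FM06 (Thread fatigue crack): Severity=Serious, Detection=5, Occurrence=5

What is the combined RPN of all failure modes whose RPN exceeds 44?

123

RPN = Severity × Occurrence × Detection:
  FM01: 4 × 4 × 3 = 48
  FM02: 3 × 4 × 3 = 36
  FM03: 1 × 4 × 3 = 12
  FM04: 5 × 4 × 2 = 40
  FM05: 1 × 3 × 5 = 15
  FM06: 3 × 5 × 5 = 75
RPN > 44: FM01 (48), FM06 (75).
Sum: 48 + 75 = 123.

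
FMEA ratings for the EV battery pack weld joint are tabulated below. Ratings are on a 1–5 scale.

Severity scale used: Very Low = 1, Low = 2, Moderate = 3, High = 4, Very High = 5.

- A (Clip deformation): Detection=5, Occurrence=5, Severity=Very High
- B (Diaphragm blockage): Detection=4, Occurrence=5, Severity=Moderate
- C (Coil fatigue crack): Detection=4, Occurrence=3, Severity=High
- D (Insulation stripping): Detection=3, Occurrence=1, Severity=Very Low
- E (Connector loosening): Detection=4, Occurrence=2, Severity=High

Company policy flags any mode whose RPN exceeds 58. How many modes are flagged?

RPN = Severity × Occurrence × Detection:
  A: 5 × 5 × 5 = 125
  B: 3 × 5 × 4 = 60
  C: 4 × 3 × 4 = 48
  D: 1 × 1 × 3 = 3
  E: 4 × 2 × 4 = 32
Modes with RPN > 58: A (125), B (60) → 2.

2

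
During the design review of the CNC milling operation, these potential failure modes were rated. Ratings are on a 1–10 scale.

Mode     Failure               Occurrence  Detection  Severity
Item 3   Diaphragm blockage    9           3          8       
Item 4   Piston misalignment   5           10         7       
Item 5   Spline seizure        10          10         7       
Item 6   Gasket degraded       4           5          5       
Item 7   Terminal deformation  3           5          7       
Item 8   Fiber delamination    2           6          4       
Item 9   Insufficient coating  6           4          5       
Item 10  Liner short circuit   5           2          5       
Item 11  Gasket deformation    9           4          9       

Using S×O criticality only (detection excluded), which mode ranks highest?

Item 11

Criticality = Severity × Occurrence:
  Item 3: 8 × 9 = 72
  Item 4: 7 × 5 = 35
  Item 5: 7 × 10 = 70
  Item 6: 5 × 4 = 20
  Item 7: 7 × 3 = 21
  Item 8: 4 × 2 = 8
  Item 9: 5 × 6 = 30
  Item 10: 5 × 5 = 25
  Item 11: 9 × 9 = 81
Highest criticality is 81 → Item 11.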